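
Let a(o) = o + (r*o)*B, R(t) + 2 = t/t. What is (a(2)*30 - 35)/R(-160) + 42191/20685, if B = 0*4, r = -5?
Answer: -474934/20685 ≈ -22.960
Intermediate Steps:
B = 0
R(t) = -1 (R(t) = -2 + t/t = -2 + 1 = -1)
a(o) = o (a(o) = o - 5*o*0 = o + 0 = o)
(a(2)*30 - 35)/R(-160) + 42191/20685 = (2*30 - 35)/(-1) + 42191/20685 = (60 - 35)*(-1) + 42191*(1/20685) = 25*(-1) + 42191/20685 = -25 + 42191/20685 = -474934/20685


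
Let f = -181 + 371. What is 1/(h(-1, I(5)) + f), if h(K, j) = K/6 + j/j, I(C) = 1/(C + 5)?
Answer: 6/1145 ≈ 0.0052402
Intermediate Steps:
I(C) = 1/(5 + C)
f = 190
h(K, j) = 1 + K/6 (h(K, j) = K*(⅙) + 1 = K/6 + 1 = 1 + K/6)
1/(h(-1, I(5)) + f) = 1/((1 + (⅙)*(-1)) + 190) = 1/((1 - ⅙) + 190) = 1/(⅚ + 190) = 1/(1145/6) = 6/1145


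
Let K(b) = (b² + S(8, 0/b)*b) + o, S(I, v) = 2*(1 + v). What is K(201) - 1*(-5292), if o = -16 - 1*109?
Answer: 45970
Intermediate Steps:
o = -125 (o = -16 - 109 = -125)
S(I, v) = 2 + 2*v
K(b) = -125 + b² + 2*b (K(b) = (b² + (2 + 2*(0/b))*b) - 125 = (b² + (2 + 2*0)*b) - 125 = (b² + (2 + 0)*b) - 125 = (b² + 2*b) - 125 = -125 + b² + 2*b)
K(201) - 1*(-5292) = (-125 + 201² + 2*201) - 1*(-5292) = (-125 + 40401 + 402) + 5292 = 40678 + 5292 = 45970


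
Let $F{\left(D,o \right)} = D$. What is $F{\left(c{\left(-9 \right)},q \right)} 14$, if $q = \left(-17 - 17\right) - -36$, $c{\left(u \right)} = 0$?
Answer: $0$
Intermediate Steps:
$q = 2$ ($q = -34 + 36 = 2$)
$F{\left(c{\left(-9 \right)},q \right)} 14 = 0 \cdot 14 = 0$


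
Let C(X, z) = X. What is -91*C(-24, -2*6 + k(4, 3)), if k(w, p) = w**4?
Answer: 2184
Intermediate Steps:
-91*C(-24, -2*6 + k(4, 3)) = -91*(-24) = 2184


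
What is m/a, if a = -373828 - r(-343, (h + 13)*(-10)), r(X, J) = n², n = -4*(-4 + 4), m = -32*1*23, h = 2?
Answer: 184/93457 ≈ 0.0019688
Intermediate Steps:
m = -736 (m = -32*23 = -736)
n = 0 (n = -4*0 = 0)
r(X, J) = 0 (r(X, J) = 0² = 0)
a = -373828 (a = -373828 - 1*0 = -373828 + 0 = -373828)
m/a = -736/(-373828) = -736*(-1/373828) = 184/93457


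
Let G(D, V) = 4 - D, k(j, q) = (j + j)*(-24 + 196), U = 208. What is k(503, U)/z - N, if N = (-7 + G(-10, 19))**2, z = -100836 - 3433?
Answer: -5282213/104269 ≈ -50.659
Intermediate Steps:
z = -104269
k(j, q) = 344*j (k(j, q) = (2*j)*172 = 344*j)
N = 49 (N = (-7 + (4 - 1*(-10)))**2 = (-7 + (4 + 10))**2 = (-7 + 14)**2 = 7**2 = 49)
k(503, U)/z - N = (344*503)/(-104269) - 1*49 = 173032*(-1/104269) - 49 = -173032/104269 - 49 = -5282213/104269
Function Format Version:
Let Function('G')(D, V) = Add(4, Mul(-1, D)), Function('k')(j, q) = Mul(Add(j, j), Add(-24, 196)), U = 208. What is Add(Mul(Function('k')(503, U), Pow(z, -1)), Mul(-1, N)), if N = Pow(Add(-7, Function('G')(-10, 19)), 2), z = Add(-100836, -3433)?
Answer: Rational(-5282213, 104269) ≈ -50.659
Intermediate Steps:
z = -104269
Function('k')(j, q) = Mul(344, j) (Function('k')(j, q) = Mul(Mul(2, j), 172) = Mul(344, j))
N = 49 (N = Pow(Add(-7, Add(4, Mul(-1, -10))), 2) = Pow(Add(-7, Add(4, 10)), 2) = Pow(Add(-7, 14), 2) = Pow(7, 2) = 49)
Add(Mul(Function('k')(503, U), Pow(z, -1)), Mul(-1, N)) = Add(Mul(Mul(344, 503), Pow(-104269, -1)), Mul(-1, 49)) = Add(Mul(173032, Rational(-1, 104269)), -49) = Add(Rational(-173032, 104269), -49) = Rational(-5282213, 104269)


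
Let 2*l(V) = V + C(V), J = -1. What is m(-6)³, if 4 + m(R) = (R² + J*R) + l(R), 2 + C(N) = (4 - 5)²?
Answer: 328509/8 ≈ 41064.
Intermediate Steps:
C(N) = -1 (C(N) = -2 + (4 - 5)² = -2 + (-1)² = -2 + 1 = -1)
l(V) = -½ + V/2 (l(V) = (V - 1)/2 = (-1 + V)/2 = -½ + V/2)
m(R) = -9/2 + R² - R/2 (m(R) = -4 + ((R² - R) + (-½ + R/2)) = -4 + (-½ + R² - R/2) = -9/2 + R² - R/2)
m(-6)³ = (-9/2 + (-6)² - ½*(-6))³ = (-9/2 + 36 + 3)³ = (69/2)³ = 328509/8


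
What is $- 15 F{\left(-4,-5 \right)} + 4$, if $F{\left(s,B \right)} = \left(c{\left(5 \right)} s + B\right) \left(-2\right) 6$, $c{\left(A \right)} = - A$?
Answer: $2704$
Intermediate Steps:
$F{\left(s,B \right)} = - 12 B + 60 s$ ($F{\left(s,B \right)} = \left(\left(-1\right) 5 s + B\right) \left(-2\right) 6 = \left(- 5 s + B\right) \left(-2\right) 6 = \left(B - 5 s\right) \left(-2\right) 6 = \left(- 2 B + 10 s\right) 6 = - 12 B + 60 s$)
$- 15 F{\left(-4,-5 \right)} + 4 = - 15 \left(\left(-12\right) \left(-5\right) + 60 \left(-4\right)\right) + 4 = - 15 \left(60 - 240\right) + 4 = \left(-15\right) \left(-180\right) + 4 = 2700 + 4 = 2704$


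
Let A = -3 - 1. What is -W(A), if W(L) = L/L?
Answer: -1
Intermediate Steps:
A = -4
W(L) = 1
-W(A) = -1*1 = -1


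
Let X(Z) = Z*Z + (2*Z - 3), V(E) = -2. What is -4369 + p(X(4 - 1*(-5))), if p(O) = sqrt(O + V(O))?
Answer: -4369 + sqrt(94) ≈ -4359.3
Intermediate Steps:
X(Z) = -3 + Z**2 + 2*Z (X(Z) = Z**2 + (-3 + 2*Z) = -3 + Z**2 + 2*Z)
p(O) = sqrt(-2 + O) (p(O) = sqrt(O - 2) = sqrt(-2 + O))
-4369 + p(X(4 - 1*(-5))) = -4369 + sqrt(-2 + (-3 + (4 - 1*(-5))**2 + 2*(4 - 1*(-5)))) = -4369 + sqrt(-2 + (-3 + (4 + 5)**2 + 2*(4 + 5))) = -4369 + sqrt(-2 + (-3 + 9**2 + 2*9)) = -4369 + sqrt(-2 + (-3 + 81 + 18)) = -4369 + sqrt(-2 + 96) = -4369 + sqrt(94)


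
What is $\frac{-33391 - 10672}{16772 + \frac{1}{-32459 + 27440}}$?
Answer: $- \frac{221152197}{84178667} \approx -2.6272$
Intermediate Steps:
$\frac{-33391 - 10672}{16772 + \frac{1}{-32459 + 27440}} = - \frac{44063}{16772 + \frac{1}{-5019}} = - \frac{44063}{16772 - \frac{1}{5019}} = - \frac{44063}{\frac{84178667}{5019}} = \left(-44063\right) \frac{5019}{84178667} = - \frac{221152197}{84178667}$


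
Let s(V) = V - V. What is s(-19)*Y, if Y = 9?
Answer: 0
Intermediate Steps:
s(V) = 0
s(-19)*Y = 0*9 = 0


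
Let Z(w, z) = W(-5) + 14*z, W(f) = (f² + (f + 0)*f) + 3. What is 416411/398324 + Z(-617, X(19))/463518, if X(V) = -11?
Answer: 96486881587/92315171916 ≈ 1.0452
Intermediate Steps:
W(f) = 3 + 2*f² (W(f) = (f² + f*f) + 3 = (f² + f²) + 3 = 2*f² + 3 = 3 + 2*f²)
Z(w, z) = 53 + 14*z (Z(w, z) = (3 + 2*(-5)²) + 14*z = (3 + 2*25) + 14*z = (3 + 50) + 14*z = 53 + 14*z)
416411/398324 + Z(-617, X(19))/463518 = 416411/398324 + (53 + 14*(-11))/463518 = 416411*(1/398324) + (53 - 154)*(1/463518) = 416411/398324 - 101*1/463518 = 416411/398324 - 101/463518 = 96486881587/92315171916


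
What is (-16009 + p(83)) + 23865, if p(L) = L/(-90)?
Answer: 706957/90 ≈ 7855.1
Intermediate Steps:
p(L) = -L/90 (p(L) = L*(-1/90) = -L/90)
(-16009 + p(83)) + 23865 = (-16009 - 1/90*83) + 23865 = (-16009 - 83/90) + 23865 = -1440893/90 + 23865 = 706957/90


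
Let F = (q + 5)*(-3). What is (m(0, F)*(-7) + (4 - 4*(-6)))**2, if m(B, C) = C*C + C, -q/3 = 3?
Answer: 1132096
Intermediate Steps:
q = -9 (q = -3*3 = -9)
F = 12 (F = (-9 + 5)*(-3) = -4*(-3) = 12)
m(B, C) = C + C**2 (m(B, C) = C**2 + C = C + C**2)
(m(0, F)*(-7) + (4 - 4*(-6)))**2 = ((12*(1 + 12))*(-7) + (4 - 4*(-6)))**2 = ((12*13)*(-7) + (4 + 24))**2 = (156*(-7) + 28)**2 = (-1092 + 28)**2 = (-1064)**2 = 1132096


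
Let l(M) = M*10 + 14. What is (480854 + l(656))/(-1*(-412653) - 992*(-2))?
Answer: 487428/414637 ≈ 1.1756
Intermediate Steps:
l(M) = 14 + 10*M (l(M) = 10*M + 14 = 14 + 10*M)
(480854 + l(656))/(-1*(-412653) - 992*(-2)) = (480854 + (14 + 10*656))/(-1*(-412653) - 992*(-2)) = (480854 + (14 + 6560))/(412653 + 1984) = (480854 + 6574)/414637 = 487428*(1/414637) = 487428/414637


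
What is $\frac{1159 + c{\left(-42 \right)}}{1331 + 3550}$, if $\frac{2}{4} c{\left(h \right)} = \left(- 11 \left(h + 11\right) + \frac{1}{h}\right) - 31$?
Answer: $\frac{37358}{102501} \approx 0.36446$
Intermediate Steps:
$c{\left(h \right)} = -304 - 22 h + \frac{2}{h}$ ($c{\left(h \right)} = 2 \left(\left(- 11 \left(h + 11\right) + \frac{1}{h}\right) - 31\right) = 2 \left(\left(- 11 \left(11 + h\right) + \frac{1}{h}\right) - 31\right) = 2 \left(\left(\left(-121 - 11 h\right) + \frac{1}{h}\right) - 31\right) = 2 \left(\left(-121 + \frac{1}{h} - 11 h\right) - 31\right) = 2 \left(-152 + \frac{1}{h} - 11 h\right) = -304 - 22 h + \frac{2}{h}$)
$\frac{1159 + c{\left(-42 \right)}}{1331 + 3550} = \frac{1159 - \left(-620 + \frac{1}{21}\right)}{1331 + 3550} = \frac{1159 + \left(-304 + 924 + 2 \left(- \frac{1}{42}\right)\right)}{4881} = \left(1159 - - \frac{13019}{21}\right) \frac{1}{4881} = \left(1159 + \frac{13019}{21}\right) \frac{1}{4881} = \frac{37358}{21} \cdot \frac{1}{4881} = \frac{37358}{102501}$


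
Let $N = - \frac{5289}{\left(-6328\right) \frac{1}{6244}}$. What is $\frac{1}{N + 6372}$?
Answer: $\frac{226}{2619519} \approx 8.6275 \cdot 10^{-5}$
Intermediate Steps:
$N = \frac{1179447}{226}$ ($N = - \frac{5289}{\left(-6328\right) \frac{1}{6244}} = - \frac{5289}{- \frac{226}{223}} = \left(-5289\right) \left(- \frac{223}{226}\right) = \frac{1179447}{226} \approx 5218.8$)
$\frac{1}{N + 6372} = \frac{1}{\frac{1179447}{226} + 6372} = \frac{1}{\frac{2619519}{226}} = \frac{226}{2619519}$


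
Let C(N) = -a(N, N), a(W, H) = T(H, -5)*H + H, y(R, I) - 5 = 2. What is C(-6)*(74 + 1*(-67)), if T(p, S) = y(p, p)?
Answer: 336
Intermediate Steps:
y(R, I) = 7 (y(R, I) = 5 + 2 = 7)
T(p, S) = 7
a(W, H) = 8*H (a(W, H) = 7*H + H = 8*H)
C(N) = -8*N
C(-6)*(74 + 1*(-67)) = (-8*(-6))*(74 + 1*(-67)) = 48*(74 - 67) = 48*7 = 336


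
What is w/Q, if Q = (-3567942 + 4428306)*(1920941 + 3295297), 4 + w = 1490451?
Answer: 1490447/4487863390632 ≈ 3.3211e-7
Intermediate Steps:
w = 1490447 (w = -4 + 1490451 = 1490447)
Q = 4487863390632 (Q = 860364*5216238 = 4487863390632)
w/Q = 1490447/4487863390632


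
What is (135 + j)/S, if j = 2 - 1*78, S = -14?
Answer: -59/14 ≈ -4.2143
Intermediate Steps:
j = -76 (j = 2 - 78 = -76)
(135 + j)/S = (135 - 76)/(-14) = 59*(-1/14) = -59/14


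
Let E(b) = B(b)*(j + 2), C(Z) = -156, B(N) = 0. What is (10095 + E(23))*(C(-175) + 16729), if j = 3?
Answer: 167304435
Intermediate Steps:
E(b) = 0 (E(b) = 0*(3 + 2) = 0*5 = 0)
(10095 + E(23))*(C(-175) + 16729) = (10095 + 0)*(-156 + 16729) = 10095*16573 = 167304435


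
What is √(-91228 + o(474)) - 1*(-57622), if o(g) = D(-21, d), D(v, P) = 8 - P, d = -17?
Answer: 57622 + I*√91203 ≈ 57622.0 + 302.0*I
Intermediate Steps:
o(g) = 25 (o(g) = 8 - 1*(-17) = 8 + 17 = 25)
√(-91228 + o(474)) - 1*(-57622) = √(-91228 + 25) - 1*(-57622) = √(-91203) + 57622 = I*√91203 + 57622 = 57622 + I*√91203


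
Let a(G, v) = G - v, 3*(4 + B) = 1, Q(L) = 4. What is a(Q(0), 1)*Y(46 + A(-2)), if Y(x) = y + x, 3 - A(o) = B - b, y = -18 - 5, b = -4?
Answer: 77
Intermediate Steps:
B = -11/3 (B = -4 + (1/3)*1 = -4 + 1/3 = -11/3 ≈ -3.6667)
y = -23
A(o) = 8/3 (A(o) = 3 - (-11/3 - 1*(-4)) = 3 - (-11/3 + 4) = 3 - 1*1/3 = 3 - 1/3 = 8/3)
Y(x) = -23 + x
a(Q(0), 1)*Y(46 + A(-2)) = (4 - 1*1)*(-23 + (46 + 8/3)) = (4 - 1)*(-23 + 146/3) = 3*(77/3) = 77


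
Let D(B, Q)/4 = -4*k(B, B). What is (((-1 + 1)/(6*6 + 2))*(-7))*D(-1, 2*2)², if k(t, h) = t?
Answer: 0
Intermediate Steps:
D(B, Q) = -16*B (D(B, Q) = 4*(-4*B) = -16*B)
(((-1 + 1)/(6*6 + 2))*(-7))*D(-1, 2*2)² = (((-1 + 1)/(6*6 + 2))*(-7))*(-16*(-1))² = ((0/(36 + 2))*(-7))*16² = ((0/38)*(-7))*256 = ((0*(1/38))*(-7))*256 = (0*(-7))*256 = 0*256 = 0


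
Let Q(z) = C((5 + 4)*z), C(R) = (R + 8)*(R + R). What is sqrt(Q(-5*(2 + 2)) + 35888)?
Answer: 4*sqrt(6113) ≈ 312.74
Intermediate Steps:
C(R) = 2*R*(8 + R) (C(R) = (8 + R)*(2*R) = 2*R*(8 + R))
Q(z) = 18*z*(8 + 9*z) (Q(z) = 2*((5 + 4)*z)*(8 + (5 + 4)*z) = 2*(9*z)*(8 + 9*z) = 18*z*(8 + 9*z))
sqrt(Q(-5*(2 + 2)) + 35888) = sqrt(18*(-5*(2 + 2))*(8 + 9*(-5*(2 + 2))) + 35888) = sqrt(18*(-5*4)*(8 + 9*(-5*4)) + 35888) = sqrt(18*(-20)*(8 + 9*(-20)) + 35888) = sqrt(18*(-20)*(8 - 180) + 35888) = sqrt(18*(-20)*(-172) + 35888) = sqrt(61920 + 35888) = sqrt(97808) = 4*sqrt(6113)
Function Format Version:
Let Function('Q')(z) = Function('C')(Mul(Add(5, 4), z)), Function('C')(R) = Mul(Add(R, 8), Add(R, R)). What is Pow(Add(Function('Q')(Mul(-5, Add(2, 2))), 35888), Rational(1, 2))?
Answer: Mul(4, Pow(6113, Rational(1, 2))) ≈ 312.74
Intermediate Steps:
Function('C')(R) = Mul(2, R, Add(8, R)) (Function('C')(R) = Mul(Add(8, R), Mul(2, R)) = Mul(2, R, Add(8, R)))
Function('Q')(z) = Mul(18, z, Add(8, Mul(9, z))) (Function('Q')(z) = Mul(2, Mul(Add(5, 4), z), Add(8, Mul(Add(5, 4), z))) = Mul(2, Mul(9, z), Add(8, Mul(9, z))) = Mul(18, z, Add(8, Mul(9, z))))
Pow(Add(Function('Q')(Mul(-5, Add(2, 2))), 35888), Rational(1, 2)) = Pow(Add(Mul(18, Mul(-5, Add(2, 2)), Add(8, Mul(9, Mul(-5, Add(2, 2))))), 35888), Rational(1, 2)) = Pow(Add(Mul(18, Mul(-5, 4), Add(8, Mul(9, Mul(-5, 4)))), 35888), Rational(1, 2)) = Pow(Add(Mul(18, -20, Add(8, Mul(9, -20))), 35888), Rational(1, 2)) = Pow(Add(Mul(18, -20, Add(8, -180)), 35888), Rational(1, 2)) = Pow(Add(Mul(18, -20, -172), 35888), Rational(1, 2)) = Pow(Add(61920, 35888), Rational(1, 2)) = Pow(97808, Rational(1, 2)) = Mul(4, Pow(6113, Rational(1, 2)))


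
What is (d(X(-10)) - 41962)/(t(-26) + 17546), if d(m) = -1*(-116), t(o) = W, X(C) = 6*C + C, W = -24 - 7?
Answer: -41846/17515 ≈ -2.3892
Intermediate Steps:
W = -31
X(C) = 7*C
t(o) = -31
d(m) = 116
(d(X(-10)) - 41962)/(t(-26) + 17546) = (116 - 41962)/(-31 + 17546) = -41846/17515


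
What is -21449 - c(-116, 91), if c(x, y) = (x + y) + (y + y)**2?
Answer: -54548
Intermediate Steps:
c(x, y) = x + y + 4*y**2 (c(x, y) = (x + y) + (2*y)**2 = (x + y) + 4*y**2 = x + y + 4*y**2)
-21449 - c(-116, 91) = -21449 - (-116 + 91 + 4*91**2) = -21449 - (-116 + 91 + 4*8281) = -21449 - (-116 + 91 + 33124) = -21449 - 1*33099 = -21449 - 33099 = -54548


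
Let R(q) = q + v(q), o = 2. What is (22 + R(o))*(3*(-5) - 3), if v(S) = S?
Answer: -468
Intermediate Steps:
R(q) = 2*q (R(q) = q + q = 2*q)
(22 + R(o))*(3*(-5) - 3) = (22 + 2*2)*(3*(-5) - 3) = (22 + 4)*(-15 - 3) = 26*(-18) = -468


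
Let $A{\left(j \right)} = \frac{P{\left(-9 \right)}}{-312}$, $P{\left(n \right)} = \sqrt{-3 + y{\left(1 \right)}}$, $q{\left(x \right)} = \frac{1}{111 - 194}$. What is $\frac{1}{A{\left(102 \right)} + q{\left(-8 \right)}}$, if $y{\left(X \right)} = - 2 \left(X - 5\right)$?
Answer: $- \frac{8079552}{62899} + \frac{2149368 \sqrt{5}}{62899} \approx -52.042$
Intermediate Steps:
$q{\left(x \right)} = - \frac{1}{83}$ ($q{\left(x \right)} = \frac{1}{-83} = - \frac{1}{83}$)
$y{\left(X \right)} = 10 - 2 X$ ($y{\left(X \right)} = - 2 \left(-5 + X\right) = 10 - 2 X$)
$P{\left(n \right)} = \sqrt{5}$ ($P{\left(n \right)} = \sqrt{-3 + \left(10 - 2\right)} = \sqrt{-3 + 8} = \sqrt{5}$)
$A{\left(j \right)} = - \frac{\sqrt{5}}{312}$ ($A{\left(j \right)} = \frac{\sqrt{5}}{-312} = \sqrt{5} \left(- \frac{1}{312}\right) = - \frac{\sqrt{5}}{312}$)
$\frac{1}{A{\left(102 \right)} + q{\left(-8 \right)}} = \frac{1}{- \frac{\sqrt{5}}{312} - \frac{1}{83}} = \frac{1}{- \frac{1}{83} - \frac{\sqrt{5}}{312}}$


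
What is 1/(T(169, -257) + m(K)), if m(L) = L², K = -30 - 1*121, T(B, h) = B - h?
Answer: 1/23227 ≈ 4.3053e-5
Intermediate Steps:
K = -151 (K = -30 - 121 = -151)
1/(T(169, -257) + m(K)) = 1/((169 - 1*(-257)) + (-151)²) = 1/((169 + 257) + 22801) = 1/(426 + 22801) = 1/23227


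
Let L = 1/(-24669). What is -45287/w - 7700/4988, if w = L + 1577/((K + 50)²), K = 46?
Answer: -475524376820603/1796317217 ≈ -2.6472e+5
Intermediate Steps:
L = -1/24669 ≈ -4.0537e-5
w = 1440511/8420352 (w = -1/24669 + 1577/((46 + 50)²) = -1/24669 + 1577/(96²) = -1/24669 + 1577/9216 = 1440511/8420352 ≈ 0.17107)
-45287/w - 7700/4988 = -45287/1440511/8420352 - 7700/4988 = -45287*8420352/1440511 - 7700*1/4988 = -381332481024/1440511 - 1925/1247 = -475524376820603/1796317217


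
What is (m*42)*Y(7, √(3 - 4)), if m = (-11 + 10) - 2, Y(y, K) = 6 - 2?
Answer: -504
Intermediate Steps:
Y(y, K) = 4
m = -3 (m = -1 - 2 = -3)
(m*42)*Y(7, √(3 - 4)) = -3*42*4 = -126*4 = -504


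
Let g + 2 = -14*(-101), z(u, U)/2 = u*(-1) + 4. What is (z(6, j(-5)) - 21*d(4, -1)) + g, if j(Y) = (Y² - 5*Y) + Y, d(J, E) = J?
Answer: 1324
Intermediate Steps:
j(Y) = Y² - 4*Y
z(u, U) = 8 - 2*u (z(u, U) = 2*(u*(-1) + 4) = 2*(-u + 4) = 2*(4 - u) = 8 - 2*u)
g = 1412 (g = -2 - 14*(-101) = -2 + 1414 = 1412)
(z(6, j(-5)) - 21*d(4, -1)) + g = ((8 - 2*6) - 21*4) + 1412 = ((8 - 12) - 84) + 1412 = (-4 - 84) + 1412 = -88 + 1412 = 1324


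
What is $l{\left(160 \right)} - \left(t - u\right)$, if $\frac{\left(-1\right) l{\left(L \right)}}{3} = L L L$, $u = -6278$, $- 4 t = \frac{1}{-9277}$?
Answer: $- \frac{456216068025}{37108} \approx -1.2294 \cdot 10^{7}$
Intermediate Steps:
$t = \frac{1}{37108}$ ($t = - \frac{1}{4 \left(-9277\right)} = \left(- \frac{1}{4}\right) \left(- \frac{1}{9277}\right) = \frac{1}{37108} \approx 2.6948 \cdot 10^{-5}$)
$l{\left(L \right)} = - 3 L^{3}$ ($l{\left(L \right)} = - 3 L L L = - 3 L^{2} L = - 3 L^{3}$)
$l{\left(160 \right)} - \left(t - u\right) = - 3 \cdot 160^{3} - \frac{232964025}{37108} = \left(-3\right) 4096000 - \frac{232964025}{37108} = -12288000 - \frac{232964025}{37108} = - \frac{456216068025}{37108}$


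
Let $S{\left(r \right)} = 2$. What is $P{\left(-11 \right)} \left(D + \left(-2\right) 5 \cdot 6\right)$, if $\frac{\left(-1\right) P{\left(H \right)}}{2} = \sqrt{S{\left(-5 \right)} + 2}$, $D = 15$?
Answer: $180$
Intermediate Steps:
$P{\left(H \right)} = -4$ ($P{\left(H \right)} = - 2 \sqrt{2 + 2} = - 2 \sqrt{4} = \left(-2\right) 2 = -4$)
$P{\left(-11 \right)} \left(D + \left(-2\right) 5 \cdot 6\right) = - 4 \left(15 + \left(-2\right) 5 \cdot 6\right) = - 4 \left(15 - 60\right) = \left(-4\right) \left(-45\right) = 180$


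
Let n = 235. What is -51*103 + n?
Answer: -5018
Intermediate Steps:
-51*103 + n = -51*103 + 235 = -5253 + 235 = -5018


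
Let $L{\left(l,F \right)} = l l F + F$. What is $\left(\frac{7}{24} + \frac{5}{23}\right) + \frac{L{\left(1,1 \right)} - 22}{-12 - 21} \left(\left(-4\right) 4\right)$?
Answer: $- \frac{55789}{6072} \approx -9.1879$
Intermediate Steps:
$L{\left(l,F \right)} = F + F l^{2}$ ($L{\left(l,F \right)} = l^{2} F + F = F l^{2} + F = F + F l^{2}$)
$\left(\frac{7}{24} + \frac{5}{23}\right) + \frac{L{\left(1,1 \right)} - 22}{-12 - 21} \left(\left(-4\right) 4\right) = \left(\frac{7}{24} + \frac{5}{23}\right) + \frac{1 \left(1 + 1^{2}\right) - 22}{-12 - 21} \left(\left(-4\right) 4\right) = \left(7 \cdot \frac{1}{24} + 5 \cdot \frac{1}{23}\right) + \frac{1 \left(1 + 1\right) - 22}{-33} \left(-16\right) = \left(\frac{7}{24} + \frac{5}{23}\right) + \left(1 \cdot 2 - 22\right) \left(- \frac{1}{33}\right) \left(-16\right) = \frac{281}{552} + \left(2 - 22\right) \left(- \frac{1}{33}\right) \left(-16\right) = \frac{281}{552} + \left(-20\right) \left(- \frac{1}{33}\right) \left(-16\right) = \frac{281}{552} + \frac{20}{33} \left(-16\right) = \frac{281}{552} - \frac{320}{33} = - \frac{55789}{6072}$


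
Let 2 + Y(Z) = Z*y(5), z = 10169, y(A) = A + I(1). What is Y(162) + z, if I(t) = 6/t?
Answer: 11949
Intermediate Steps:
y(A) = 6 + A (y(A) = A + 6/1 = A + 6*1 = A + 6 = 6 + A)
Y(Z) = -2 + 11*Z (Y(Z) = -2 + Z*(6 + 5) = -2 + Z*11 = -2 + 11*Z)
Y(162) + z = (-2 + 11*162) + 10169 = (-2 + 1782) + 10169 = 1780 + 10169 = 11949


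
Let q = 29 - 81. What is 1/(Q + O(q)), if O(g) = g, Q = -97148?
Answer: -1/97200 ≈ -1.0288e-5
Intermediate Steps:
q = -52
1/(Q + O(q)) = 1/(-97148 - 52) = 1/(-97200) = -1/97200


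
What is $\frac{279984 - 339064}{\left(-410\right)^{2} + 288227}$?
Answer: $- \frac{59080}{456327} \approx -0.12947$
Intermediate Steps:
$\frac{279984 - 339064}{\left(-410\right)^{2} + 288227} = - \frac{59080}{168100 + 288227} = - \frac{59080}{456327}$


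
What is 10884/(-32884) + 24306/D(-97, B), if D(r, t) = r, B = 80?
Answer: -200083563/797437 ≈ -250.91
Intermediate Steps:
10884/(-32884) + 24306/D(-97, B) = 10884/(-32884) + 24306/(-97) = 10884*(-1/32884) + 24306*(-1/97) = -2721/8221 - 24306/97 = -200083563/797437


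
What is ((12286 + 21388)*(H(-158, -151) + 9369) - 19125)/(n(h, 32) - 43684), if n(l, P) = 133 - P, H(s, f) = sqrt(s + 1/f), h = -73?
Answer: -315472581/43583 - 101022*I*sqrt(400301)/6581033 ≈ -7238.4 - 9.7121*I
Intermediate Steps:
((12286 + 21388)*(H(-158, -151) + 9369) - 19125)/(n(h, 32) - 43684) = ((12286 + 21388)*(sqrt(-158 + 1/(-151)) + 9369) - 19125)/((133 - 1*32) - 43684) = (33674*(sqrt(-158 - 1/151) + 9369) - 19125)/((133 - 32) - 43684) = (33674*(sqrt(-23859/151) + 9369) - 19125)/(101 - 43684) = (33674*(3*I*sqrt(400301)/151 + 9369) - 19125)/(-43583) = (33674*(9369 + 3*I*sqrt(400301)/151) - 19125)*(-1/43583) = ((315491706 + 101022*I*sqrt(400301)/151) - 19125)*(-1/43583) = (315472581 + 101022*I*sqrt(400301)/151)*(-1/43583) = -315472581/43583 - 101022*I*sqrt(400301)/6581033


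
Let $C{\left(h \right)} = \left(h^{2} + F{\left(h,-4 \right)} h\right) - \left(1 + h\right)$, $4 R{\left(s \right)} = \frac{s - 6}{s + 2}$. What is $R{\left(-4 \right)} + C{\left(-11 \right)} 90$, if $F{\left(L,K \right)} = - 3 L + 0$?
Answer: $- \frac{83515}{4} \approx -20879.0$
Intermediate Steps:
$F{\left(L,K \right)} = - 3 L$
$R{\left(s \right)} = \frac{-6 + s}{4 \left(2 + s\right)}$ ($R{\left(s \right)} = \frac{\left(s - 6\right) \frac{1}{s + 2}}{4} = \frac{\left(-6 + s\right) \frac{1}{2 + s}}{4} = \frac{\frac{1}{2 + s} \left(-6 + s\right)}{4} = \frac{-6 + s}{4 \left(2 + s\right)}$)
$C{\left(h \right)} = -1 - h - 2 h^{2}$ ($C{\left(h \right)} = \left(h^{2} + - 3 h h\right) - \left(1 + h\right) = \left(h^{2} - 3 h^{2}\right) - \left(1 + h\right) = - 2 h^{2} - \left(1 + h\right) = -1 - h - 2 h^{2}$)
$R{\left(-4 \right)} + C{\left(-11 \right)} 90 = \frac{-6 - 4}{4 \left(2 - 4\right)} + \left(-1 - -11 - 2 \left(-11\right)^{2}\right) 90 = \frac{1}{4} \frac{1}{-2} \left(-10\right) + \left(-1 + 11 - 242\right) 90 = \frac{1}{4} \left(- \frac{1}{2}\right) \left(-10\right) + \left(-1 + 11 - 242\right) 90 = \frac{5}{4} - 20880 = - \frac{83515}{4}$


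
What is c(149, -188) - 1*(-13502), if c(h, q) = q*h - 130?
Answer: -14640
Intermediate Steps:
c(h, q) = -130 + h*q (c(h, q) = h*q - 130 = -130 + h*q)
c(149, -188) - 1*(-13502) = (-130 + 149*(-188)) - 1*(-13502) = (-130 - 28012) + 13502 = -28142 + 13502 = -14640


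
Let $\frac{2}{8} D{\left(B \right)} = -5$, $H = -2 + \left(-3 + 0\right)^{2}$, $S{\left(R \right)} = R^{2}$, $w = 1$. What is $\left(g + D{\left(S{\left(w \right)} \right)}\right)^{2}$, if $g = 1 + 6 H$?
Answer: $529$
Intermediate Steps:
$H = 7$ ($H = -2 + \left(-3\right)^{2} = -2 + 9 = 7$)
$D{\left(B \right)} = -20$ ($D{\left(B \right)} = 4 \left(-5\right) = -20$)
$g = 43$ ($g = 1 + 6 \cdot 7 = 1 + 42 = 43$)
$\left(g + D{\left(S{\left(w \right)} \right)}\right)^{2} = \left(43 - 20\right)^{2} = 23^{2} = 529$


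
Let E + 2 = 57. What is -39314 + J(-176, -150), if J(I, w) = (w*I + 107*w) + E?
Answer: -28909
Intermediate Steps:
E = 55 (E = -2 + 57 = 55)
J(I, w) = 55 + 107*w + I*w (J(I, w) = (w*I + 107*w) + 55 = (I*w + 107*w) + 55 = (107*w + I*w) + 55 = 55 + 107*w + I*w)
-39314 + J(-176, -150) = -39314 + (55 + 107*(-150) - 176*(-150)) = -39314 + (55 - 16050 + 26400) = -39314 + 10405 = -28909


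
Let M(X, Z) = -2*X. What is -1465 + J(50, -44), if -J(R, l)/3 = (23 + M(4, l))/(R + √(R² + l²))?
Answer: -1416995/968 - 45*√1109/968 ≈ -1465.4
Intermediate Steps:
J(R, l) = -45/(R + √(R² + l²)) (J(R, l) = -3*(23 - 2*4)/(R + √(R² + l²)) = -3*(23 - 8)/(R + √(R² + l²)) = -45/(R + √(R² + l²)))
-1465 + J(50, -44) = -1465 - 45/(50 + √(50² + (-44)²)) = -1465 - 45/(50 + √(2500 + 1936)) = -1465 - 45/(50 + √4436) = -1465 - 45/(50 + 2*√1109)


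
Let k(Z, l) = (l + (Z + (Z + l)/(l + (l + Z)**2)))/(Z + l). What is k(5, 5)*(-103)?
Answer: -10918/105 ≈ -103.98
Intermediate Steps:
k(Z, l) = (Z + l + (Z + l)/(l + (Z + l)**2))/(Z + l) (k(Z, l) = (l + (Z + (Z + l)/(l + (Z + l)**2)))/(Z + l) = (Z + l + (Z + l)/(l + (Z + l)**2))/(Z + l))
k(5, 5)*(-103) = ((1 + 5 + 5**2 + 5**2 + 2*5*5)/(5 + 5**2 + 5**2 + 2*5*5))*(-103) = ((1 + 5 + 25 + 25 + 50)/(5 + 25 + 25 + 50))*(-103) = (106/105)*(-103) = -10918/105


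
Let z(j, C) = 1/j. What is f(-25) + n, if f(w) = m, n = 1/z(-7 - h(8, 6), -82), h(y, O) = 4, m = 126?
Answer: 115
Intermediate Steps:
n = -11 (n = 1/(1/(-7 - 1*4)) = 1/(1/(-7 - 4)) = 1/(1/(-11)) = 1/(-1/11) = -11)
f(w) = 126
f(-25) + n = 126 - 11 = 115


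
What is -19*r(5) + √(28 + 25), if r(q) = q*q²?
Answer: -2375 + √53 ≈ -2367.7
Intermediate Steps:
r(q) = q³
-19*r(5) + √(28 + 25) = -19*5³ + √(28 + 25) = -19*125 + √53 = -2375 + √53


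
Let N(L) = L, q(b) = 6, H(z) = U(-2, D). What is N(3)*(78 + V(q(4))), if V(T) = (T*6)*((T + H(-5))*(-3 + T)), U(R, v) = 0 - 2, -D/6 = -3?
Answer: 1530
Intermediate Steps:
D = 18 (D = -6*(-3) = 18)
U(R, v) = -2
H(z) = -2
V(T) = 6*T*(-3 + T)*(-2 + T) (V(T) = (T*6)*((T - 2)*(-3 + T)) = (6*T)*((-2 + T)*(-3 + T)) = (6*T)*((-3 + T)*(-2 + T)) = 6*T*(-3 + T)*(-2 + T))
N(3)*(78 + V(q(4))) = 3*(78 + 6*6*(6 + 6² - 5*6)) = 3*(78 + 6*6*(6 + 36 - 30)) = 3*(78 + 6*6*12) = 3*(78 + 432) = 3*510 = 1530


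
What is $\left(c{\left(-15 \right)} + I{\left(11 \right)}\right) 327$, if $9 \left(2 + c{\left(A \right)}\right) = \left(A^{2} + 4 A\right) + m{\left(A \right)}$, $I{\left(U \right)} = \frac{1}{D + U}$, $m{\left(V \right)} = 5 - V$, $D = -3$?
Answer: $\frac{146605}{24} \approx 6108.5$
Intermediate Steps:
$I{\left(U \right)} = \frac{1}{-3 + U}$
$c{\left(A \right)} = - \frac{13}{9} + \frac{A}{3} + \frac{A^{2}}{9}$ ($c{\left(A \right)} = -2 + \frac{\left(A^{2} + 4 A\right) - \left(-5 + A\right)}{9} = -2 + \frac{5 + A^{2} + 3 A}{9} = -2 + \left(\frac{5}{9} + \frac{A}{3} + \frac{A^{2}}{9}\right) = - \frac{13}{9} + \frac{A}{3} + \frac{A^{2}}{9}$)
$\left(c{\left(-15 \right)} + I{\left(11 \right)}\right) 327 = \left(\left(- \frac{13}{9} + \frac{1}{3} \left(-15\right) + \frac{\left(-15\right)^{2}}{9}\right) + \frac{1}{-3 + 11}\right) 327 = \left(\left(- \frac{13}{9} - 5 + \frac{1}{9} \cdot 225\right) + \frac{1}{8}\right) 327 = \left(\left(- \frac{13}{9} - 5 + 25\right) + \frac{1}{8}\right) 327 = \left(\frac{167}{9} + \frac{1}{8}\right) 327 = \frac{1345}{72} \cdot 327 = \frac{146605}{24}$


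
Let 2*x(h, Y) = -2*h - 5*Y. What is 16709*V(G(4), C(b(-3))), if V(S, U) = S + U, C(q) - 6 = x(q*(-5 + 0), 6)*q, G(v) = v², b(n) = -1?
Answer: 701778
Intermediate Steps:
x(h, Y) = -h - 5*Y/2 (x(h, Y) = (-2*h - 5*Y)/2 = (-5*Y - 2*h)/2 = -h - 5*Y/2)
C(q) = 6 + q*(-15 + 5*q) (C(q) = 6 + (-q*(-5 + 0) - 5/2*6)*q = 6 + (-q*(-5) - 15)*q = 6 + (-(-5)*q - 15)*q = 6 + (5*q - 15)*q = 6 + (-15 + 5*q)*q = 6 + q*(-15 + 5*q))
16709*V(G(4), C(b(-3))) = 16709*(4² + (6 + 5*(-1)*(-3 - 1))) = 16709*(16 + (6 + 5*(-1)*(-4))) = 16709*(16 + (6 + 20)) = 16709*(16 + 26) = 16709*42 = 701778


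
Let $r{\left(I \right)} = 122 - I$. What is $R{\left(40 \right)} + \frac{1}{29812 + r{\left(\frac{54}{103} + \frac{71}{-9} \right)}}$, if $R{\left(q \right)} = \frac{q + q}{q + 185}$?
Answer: $\frac{88826407}{249800805} \approx 0.35559$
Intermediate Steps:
$R{\left(q \right)} = \frac{2 q}{185 + q}$
$R{\left(40 \right)} + \frac{1}{29812 + r{\left(\frac{54}{103} + \frac{71}{-9} \right)}} = 2 \cdot 40 \frac{1}{185 + 40} + \frac{1}{29812 - \left(-122 - \frac{71}{9} + \frac{54}{103}\right)} = 2 \cdot 40 \cdot \frac{1}{225} + \frac{1}{29812 - \left(-122 - \frac{71}{9} + \frac{54}{103}\right)} = 2 \cdot 40 \cdot \frac{1}{225} + \frac{1}{29812 + \left(122 - \left(\frac{54}{103} - \frac{71}{9}\right)\right)} = \frac{16}{45} + \frac{1}{29812 + \left(122 - - \frac{6827}{927}\right)} = \frac{16}{45} + \frac{1}{29812 + \left(122 + \frac{6827}{927}\right)} = \frac{16}{45} + \frac{1}{29812 + \frac{119921}{927}} = \frac{16}{45} + \frac{1}{\frac{27755645}{927}} = \frac{16}{45} + \frac{927}{27755645} = \frac{88826407}{249800805}$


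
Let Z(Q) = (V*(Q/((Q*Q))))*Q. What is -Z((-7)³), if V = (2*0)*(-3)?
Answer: 0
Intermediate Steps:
V = 0 (V = 0*(-3) = 0)
Z(Q) = 0 (Z(Q) = (0*(Q/((Q*Q))))*Q = (0*(Q/(Q²)))*Q = (0*(Q/Q²))*Q = (0/Q)*Q = 0*Q = 0)
-Z((-7)³) = -1*0 = 0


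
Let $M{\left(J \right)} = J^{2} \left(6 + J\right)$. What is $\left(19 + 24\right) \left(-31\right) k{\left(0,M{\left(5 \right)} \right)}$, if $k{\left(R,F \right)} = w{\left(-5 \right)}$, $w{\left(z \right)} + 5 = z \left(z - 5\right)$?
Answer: $-59985$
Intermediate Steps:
$w{\left(z \right)} = -5 + z \left(-5 + z\right)$ ($w{\left(z \right)} = -5 + z \left(z - 5\right) = -5 + z \left(-5 + z\right)$)
$k{\left(R,F \right)} = 45$ ($k{\left(R,F \right)} = -5 + \left(-5\right)^{2} - -25 = -5 + 25 + 25 = 45$)
$\left(19 + 24\right) \left(-31\right) k{\left(0,M{\left(5 \right)} \right)} = \left(19 + 24\right) \left(-31\right) 45 = 43 \left(-31\right) 45 = \left(-1333\right) 45 = -59985$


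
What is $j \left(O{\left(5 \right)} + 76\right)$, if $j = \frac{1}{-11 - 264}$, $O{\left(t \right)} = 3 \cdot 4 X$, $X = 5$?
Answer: $- \frac{136}{275} \approx -0.49455$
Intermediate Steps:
$O{\left(t \right)} = 60$ ($O{\left(t \right)} = 3 \cdot 4 \cdot 5 = 12 \cdot 5 = 60$)
$j = - \frac{1}{275}$ ($j = \frac{1}{-275} = - \frac{1}{275} \approx -0.0036364$)
$j \left(O{\left(5 \right)} + 76\right) = - \frac{60 + 76}{275} = \left(- \frac{1}{275}\right) 136 = - \frac{136}{275}$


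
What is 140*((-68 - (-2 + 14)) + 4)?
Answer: -10640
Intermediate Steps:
140*((-68 - (-2 + 14)) + 4) = 140*((-68 - 1*12) + 4) = 140*((-68 - 12) + 4) = 140*(-80 + 4) = 140*(-76) = -10640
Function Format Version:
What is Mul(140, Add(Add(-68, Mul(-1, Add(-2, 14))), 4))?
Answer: -10640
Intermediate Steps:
Mul(140, Add(Add(-68, Mul(-1, Add(-2, 14))), 4)) = Mul(140, Add(Add(-68, Mul(-1, 12)), 4)) = Mul(140, Add(Add(-68, -12), 4)) = Mul(140, Add(-80, 4)) = Mul(140, -76) = -10640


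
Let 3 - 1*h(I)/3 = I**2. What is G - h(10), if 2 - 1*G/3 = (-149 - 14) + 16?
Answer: 738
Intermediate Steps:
h(I) = 9 - 3*I**2
G = 447 (G = 6 - 3*((-149 - 14) + 16) = 6 - 3*(-163 + 16) = 6 - 3*(-147) = 6 + 441 = 447)
G - h(10) = 447 - (9 - 3*10**2) = 447 - (9 - 3*100) = 447 - (9 - 300) = 447 - 1*(-291) = 447 + 291 = 738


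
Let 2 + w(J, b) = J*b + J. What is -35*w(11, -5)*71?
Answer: 114310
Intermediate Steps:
w(J, b) = -2 + J + J*b (w(J, b) = -2 + (J*b + J) = -2 + (J + J*b) = -2 + J + J*b)
-35*w(11, -5)*71 = -35*(-2 + 11 + 11*(-5))*71 = -35*(-2 + 11 - 55)*71 = -35*(-46)*71 = 1610*71 = 114310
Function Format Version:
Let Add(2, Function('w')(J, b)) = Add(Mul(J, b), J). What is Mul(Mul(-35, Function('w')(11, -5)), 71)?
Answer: 114310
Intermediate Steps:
Function('w')(J, b) = Add(-2, J, Mul(J, b)) (Function('w')(J, b) = Add(-2, Add(Mul(J, b), J)) = Add(-2, Add(J, Mul(J, b))) = Add(-2, J, Mul(J, b)))
Mul(Mul(-35, Function('w')(11, -5)), 71) = Mul(Mul(-35, Add(-2, 11, Mul(11, -5))), 71) = Mul(Mul(-35, Add(-2, 11, -55)), 71) = Mul(Mul(-35, -46), 71) = Mul(1610, 71) = 114310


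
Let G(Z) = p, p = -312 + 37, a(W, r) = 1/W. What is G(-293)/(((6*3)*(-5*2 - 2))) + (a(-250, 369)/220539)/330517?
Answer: 835219557596839/656026997967000 ≈ 1.2731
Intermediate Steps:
p = -275
G(Z) = -275
G(-293)/(((6*3)*(-5*2 - 2))) + (a(-250, 369)/220539)/330517 = -275*1/(18*(-5*2 - 2)) + (1/(-250*220539))/330517 = -275*1/(18*(-10 - 2)) - 1/250*1/220539*(1/330517) = -275/(18*(-12)) - 1/55134750*1/330517 = -275/(-216) - 1/18222972165750 = -275*(-1/216) - 1/18222972165750 = 275/216 - 1/18222972165750 = 835219557596839/656026997967000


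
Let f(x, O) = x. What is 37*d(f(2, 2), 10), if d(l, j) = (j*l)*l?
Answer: 1480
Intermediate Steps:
d(l, j) = j*l²
37*d(f(2, 2), 10) = 37*(10*2²) = 37*(10*4) = 37*40 = 1480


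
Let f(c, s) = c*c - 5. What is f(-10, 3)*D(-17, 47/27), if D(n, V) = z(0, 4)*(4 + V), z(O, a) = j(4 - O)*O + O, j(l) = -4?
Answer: 0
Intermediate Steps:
z(O, a) = -3*O (z(O, a) = -4*O + O = -3*O)
D(n, V) = 0 (D(n, V) = (-3*0)*(4 + V) = 0*(4 + V) = 0)
f(c, s) = -5 + c**2 (f(c, s) = c**2 - 5 = -5 + c**2)
f(-10, 3)*D(-17, 47/27) = (-5 + (-10)**2)*0 = (-5 + 100)*0 = 95*0 = 0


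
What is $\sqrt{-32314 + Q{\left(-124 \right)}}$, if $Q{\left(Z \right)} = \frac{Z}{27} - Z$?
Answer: $\frac{i \sqrt{2607762}}{9} \approx 179.43 i$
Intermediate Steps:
$Q{\left(Z \right)} = - \frac{26 Z}{27}$ ($Q{\left(Z \right)} = Z \frac{1}{27} - Z = \frac{Z}{27} - Z = - \frac{26 Z}{27}$)
$\sqrt{-32314 + Q{\left(-124 \right)}} = \sqrt{-32314 - - \frac{3224}{27}} = \sqrt{-32314 + \frac{3224}{27}} = \sqrt{- \frac{869254}{27}} = \frac{i \sqrt{2607762}}{9}$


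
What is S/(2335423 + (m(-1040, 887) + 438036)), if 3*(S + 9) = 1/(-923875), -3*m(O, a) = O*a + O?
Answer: -24944626/8540205340875 ≈ -2.9208e-6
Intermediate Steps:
m(O, a) = -O/3 - O*a/3 (m(O, a) = -(O*a + O)/3 = -(O + O*a)/3 = -O/3 - O*a/3)
S = -24944626/2771625 (S = -9 + (1/3)/(-923875) = -9 + (1/3)*(-1/923875) = -9 - 1/2771625 = -24944626/2771625 ≈ -9.0000)
S/(2335423 + (m(-1040, 887) + 438036)) = -24944626/(2771625*(2335423 + (-1/3*(-1040)*(1 + 887) + 438036))) = -24944626/(2771625*(2335423 + (-1/3*(-1040)*888 + 438036))) = -24944626/(2771625*(2335423 + (307840 + 438036))) = -24944626/(2771625*(2335423 + 745876)) = -24944626/2771625/3081299 = -24944626/2771625*1/3081299 = -24944626/8540205340875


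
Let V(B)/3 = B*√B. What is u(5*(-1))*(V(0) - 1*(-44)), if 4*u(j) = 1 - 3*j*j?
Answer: -814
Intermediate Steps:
u(j) = ¼ - 3*j²/4 (u(j) = (1 - 3*j*j)/4 = (1 - 3*j²)/4 = ¼ - 3*j²/4)
V(B) = 3*B^(3/2) (V(B) = 3*(B*√B) = 3*B^(3/2))
u(5*(-1))*(V(0) - 1*(-44)) = (¼ - 3*(5*(-1))²/4)*(3*0^(3/2) - 1*(-44)) = (¼ - ¾*(-5)²)*(3*0 + 44) = (¼ - ¾*25)*(0 + 44) = (¼ - 75/4)*44 = -37/2*44 = -814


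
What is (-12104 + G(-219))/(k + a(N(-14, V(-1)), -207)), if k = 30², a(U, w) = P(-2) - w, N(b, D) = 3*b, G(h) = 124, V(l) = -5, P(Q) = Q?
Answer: -2396/221 ≈ -10.842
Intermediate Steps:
a(U, w) = -2 - w
k = 900
(-12104 + G(-219))/(k + a(N(-14, V(-1)), -207)) = (-12104 + 124)/(900 + (-2 - 1*(-207))) = -11980/(900 + (-2 + 207)) = -11980/(900 + 205) = -11980/1105 = -11980*1/1105 = -2396/221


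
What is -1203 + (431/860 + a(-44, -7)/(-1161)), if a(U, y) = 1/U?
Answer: -76785562/63855 ≈ -1202.5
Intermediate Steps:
-1203 + (431/860 + a(-44, -7)/(-1161)) = -1203 + (431/860 + 1/(-44*(-1161))) = -1203 + (431*(1/860) - 1/44*(-1/1161)) = -1203 + (431/860 + 1/51084) = -1203 + 32003/63855 = -76785562/63855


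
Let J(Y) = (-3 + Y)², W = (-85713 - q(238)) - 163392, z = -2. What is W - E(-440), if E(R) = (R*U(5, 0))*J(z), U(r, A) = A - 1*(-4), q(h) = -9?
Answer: -205096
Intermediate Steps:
W = -249096 (W = (-85713 - 1*(-9)) - 163392 = (-85713 + 9) - 163392 = -85704 - 163392 = -249096)
U(r, A) = 4 + A (U(r, A) = A + 4 = 4 + A)
E(R) = 100*R (E(R) = (R*(4 + 0))*(-3 - 2)² = (R*4)*(-5)² = (4*R)*25 = 100*R)
W - E(-440) = -249096 - 100*(-440) = -249096 - 1*(-44000) = -249096 + 44000 = -205096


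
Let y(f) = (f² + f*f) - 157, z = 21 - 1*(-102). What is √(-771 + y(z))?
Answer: √29330 ≈ 171.26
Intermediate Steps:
z = 123 (z = 21 + 102 = 123)
y(f) = -157 + 2*f² (y(f) = (f² + f²) - 157 = 2*f² - 157 = -157 + 2*f²)
√(-771 + y(z)) = √(-771 + (-157 + 2*123²)) = √(-771 + (-157 + 2*15129)) = √(-771 + (-157 + 30258)) = √(-771 + 30101) = √29330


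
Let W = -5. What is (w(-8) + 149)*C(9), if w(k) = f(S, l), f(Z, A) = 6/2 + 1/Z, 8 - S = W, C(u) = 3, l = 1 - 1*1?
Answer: 5931/13 ≈ 456.23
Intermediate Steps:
l = 0 (l = 1 - 1 = 0)
S = 13 (S = 8 - 1*(-5) = 8 + 5 = 13)
f(Z, A) = 3 + 1/Z (f(Z, A) = 6*(1/2) + 1/Z = 3 + 1/Z)
w(k) = 40/13 (w(k) = 3 + 1/13 = 40/13)
(w(-8) + 149)*C(9) = (40/13 + 149)*3 = (1977/13)*3 = 5931/13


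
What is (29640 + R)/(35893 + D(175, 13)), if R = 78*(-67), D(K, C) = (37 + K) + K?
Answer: 12207/18140 ≈ 0.67293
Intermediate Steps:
D(K, C) = 37 + 2*K
R = -5226
(29640 + R)/(35893 + D(175, 13)) = (29640 - 5226)/(35893 + (37 + 2*175)) = 24414/(35893 + (37 + 350)) = 24414/(35893 + 387) = 24414/36280 = 24414*(1/36280) = 12207/18140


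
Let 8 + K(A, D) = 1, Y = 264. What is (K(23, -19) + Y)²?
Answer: 66049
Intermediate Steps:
K(A, D) = -7 (K(A, D) = -8 + 1 = -7)
(K(23, -19) + Y)² = (-7 + 264)² = 257² = 66049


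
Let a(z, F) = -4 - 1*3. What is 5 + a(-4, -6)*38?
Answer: -261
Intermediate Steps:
a(z, F) = -7 (a(z, F) = -4 - 3 = -7)
5 + a(-4, -6)*38 = 5 - 7*38 = 5 - 266 = -261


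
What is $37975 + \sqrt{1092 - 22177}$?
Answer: $37975 + i \sqrt{21085} \approx 37975.0 + 145.21 i$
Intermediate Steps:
$37975 + \sqrt{1092 - 22177} = 37975 + \sqrt{-21085} = 37975 + i \sqrt{21085}$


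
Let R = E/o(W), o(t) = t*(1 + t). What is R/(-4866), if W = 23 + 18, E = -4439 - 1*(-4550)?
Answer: -37/2793084 ≈ -1.3247e-5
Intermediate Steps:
E = 111 (E = -4439 + 4550 = 111)
W = 41
R = 37/574 (R = 111/((41*(1 + 41))) = 111/((41*42)) = 111/1722 = 111*(1/1722) = 37/574 ≈ 0.064460)
R/(-4866) = (37/574)/(-4866) = (37/574)*(-1/4866) = -37/2793084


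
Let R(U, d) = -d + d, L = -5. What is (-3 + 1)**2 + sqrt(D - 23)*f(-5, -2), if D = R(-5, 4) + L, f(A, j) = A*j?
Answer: 4 + 20*I*sqrt(7) ≈ 4.0 + 52.915*I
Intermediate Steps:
R(U, d) = 0
D = -5 (D = 0 - 5 = -5)
(-3 + 1)**2 + sqrt(D - 23)*f(-5, -2) = (-3 + 1)**2 + sqrt(-5 - 23)*(-5*(-2)) = (-2)**2 + sqrt(-28)*10 = 4 + (2*I*sqrt(7))*10 = 4 + 20*I*sqrt(7)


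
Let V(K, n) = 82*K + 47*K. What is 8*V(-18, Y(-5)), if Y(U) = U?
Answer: -18576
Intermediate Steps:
V(K, n) = 129*K
8*V(-18, Y(-5)) = 8*(129*(-18)) = 8*(-2322) = -18576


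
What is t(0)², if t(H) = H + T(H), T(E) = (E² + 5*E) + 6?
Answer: 36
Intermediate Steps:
T(E) = 6 + E² + 5*E
t(H) = 6 + H² + 6*H (t(H) = H + (6 + H² + 5*H) = 6 + H² + 6*H)
t(0)² = (6 + 0² + 6*0)² = (6 + 0 + 0)² = 6² = 36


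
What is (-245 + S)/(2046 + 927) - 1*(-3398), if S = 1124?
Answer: 3367711/991 ≈ 3398.3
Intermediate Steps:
(-245 + S)/(2046 + 927) - 1*(-3398) = (-245 + 1124)/(2046 + 927) - 1*(-3398) = 879/2973 + 3398 = 879*(1/2973) + 3398 = 293/991 + 3398 = 3367711/991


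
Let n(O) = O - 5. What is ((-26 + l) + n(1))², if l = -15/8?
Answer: 65025/64 ≈ 1016.0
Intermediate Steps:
n(O) = -5 + O
l = -15/8 (l = -15*⅛ = -15/8 ≈ -1.8750)
((-26 + l) + n(1))² = ((-26 - 15/8) + (-5 + 1))² = (-223/8 - 4)² = (-255/8)² = 65025/64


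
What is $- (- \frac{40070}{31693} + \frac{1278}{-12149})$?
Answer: $\frac{527314084}{385038257} \approx 1.3695$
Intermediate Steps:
$- (- \frac{40070}{31693} + \frac{1278}{-12149}) = - (\left(-40070\right) \frac{1}{31693} + 1278 \left(- \frac{1}{12149}\right)) = - (- \frac{40070}{31693} - \frac{1278}{12149}) = \left(-1\right) \left(- \frac{527314084}{385038257}\right) = \frac{527314084}{385038257}$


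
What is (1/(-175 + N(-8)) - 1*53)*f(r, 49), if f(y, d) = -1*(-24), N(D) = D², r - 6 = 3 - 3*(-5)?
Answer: -47072/37 ≈ -1272.2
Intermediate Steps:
r = 24 (r = 6 + (3 - 3*(-5)) = 6 + (3 + 15) = 6 + 18 = 24)
f(y, d) = 24
(1/(-175 + N(-8)) - 1*53)*f(r, 49) = (1/(-175 + (-8)²) - 1*53)*24 = (1/(-175 + 64) - 53)*24 = (1/(-111) - 53)*24 = (-1/111 - 53)*24 = -5884/111*24 = -47072/37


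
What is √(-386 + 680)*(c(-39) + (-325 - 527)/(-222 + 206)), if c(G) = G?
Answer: 399*√6/4 ≈ 244.34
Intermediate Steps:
√(-386 + 680)*(c(-39) + (-325 - 527)/(-222 + 206)) = √(-386 + 680)*(-39 + (-325 - 527)/(-222 + 206)) = √294*(-39 - 852/(-16)) = (7*√6)*(-39 - 852*(-1/16)) = (7*√6)*(-39 + 213/4) = (7*√6)*(57/4) = 399*√6/4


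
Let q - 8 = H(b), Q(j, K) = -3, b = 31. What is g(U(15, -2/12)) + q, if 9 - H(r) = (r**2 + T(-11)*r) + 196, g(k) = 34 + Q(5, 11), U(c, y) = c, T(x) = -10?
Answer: -799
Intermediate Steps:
g(k) = 31 (g(k) = 34 - 3 = 31)
H(r) = -187 - r**2 + 10*r (H(r) = 9 - ((r**2 - 10*r) + 196) = 9 - (196 + r**2 - 10*r) = 9 + (-196 - r**2 + 10*r) = -187 - r**2 + 10*r)
q = -830 (q = 8 + (-187 - 1*31**2 + 10*31) = 8 + (-187 - 1*961 + 310) = 8 + (-187 - 961 + 310) = 8 - 838 = -830)
g(U(15, -2/12)) + q = 31 - 830 = -799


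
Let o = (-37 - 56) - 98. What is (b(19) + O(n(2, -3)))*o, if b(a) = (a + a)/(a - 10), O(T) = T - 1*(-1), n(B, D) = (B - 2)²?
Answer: -8977/9 ≈ -997.44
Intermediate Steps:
n(B, D) = (-2 + B)²
O(T) = 1 + T (O(T) = T + 1 = 1 + T)
b(a) = 2*a/(-10 + a) (b(a) = (2*a)/(-10 + a) = 2*a/(-10 + a))
o = -191 (o = -93 - 98 = -191)
(b(19) + O(n(2, -3)))*o = (2*19/(-10 + 19) + (1 + (-2 + 2)²))*(-191) = (2*19/9 + (1 + 0²))*(-191) = (2*19*(⅑) + (1 + 0))*(-191) = (38/9 + 1)*(-191) = (47/9)*(-191) = -8977/9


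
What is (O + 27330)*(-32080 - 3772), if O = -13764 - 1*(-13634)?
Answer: -975174400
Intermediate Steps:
O = -130 (O = -13764 + 13634 = -130)
(O + 27330)*(-32080 - 3772) = (-130 + 27330)*(-32080 - 3772) = 27200*(-35852) = -975174400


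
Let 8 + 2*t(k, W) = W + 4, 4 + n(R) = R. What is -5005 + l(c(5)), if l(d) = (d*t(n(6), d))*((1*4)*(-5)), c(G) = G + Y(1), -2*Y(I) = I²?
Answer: -10055/2 ≈ -5027.5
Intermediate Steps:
Y(I) = -I²/2
n(R) = -4 + R
c(G) = -½ + G (c(G) = G - ½*1² = G - ½*1 = G - ½ = -½ + G)
t(k, W) = -2 + W/2 (t(k, W) = -4 + (W + 4)/2 = -4 + (4 + W)/2 = -4 + (2 + W/2) = -2 + W/2)
l(d) = -20*d*(-2 + d/2) (l(d) = (d*(-2 + d/2))*((1*4)*(-5)) = (d*(-2 + d/2))*(4*(-5)) = (d*(-2 + d/2))*(-20) = -20*d*(-2 + d/2))
-5005 + l(c(5)) = -5005 + 10*(-½ + 5)*(4 - (-½ + 5)) = -5005 + 10*(9/2)*(4 - 1*9/2) = -5005 + 10*(9/2)*(4 - 9/2) = -5005 + 10*(9/2)*(-½) = -5005 - 45/2 = -10055/2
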